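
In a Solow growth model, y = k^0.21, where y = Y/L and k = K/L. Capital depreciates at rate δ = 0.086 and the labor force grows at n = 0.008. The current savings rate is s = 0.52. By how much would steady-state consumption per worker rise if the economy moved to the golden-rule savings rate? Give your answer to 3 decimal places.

Δc ≈ 0.222

Break-even investment rate: n + δ = 0.008 + 0.086 = 0.094.
Current steady state (s = 0.52): k* = (0.52/0.094)^(1/0.79) ≈ 8.7166, y* = 8.7166^0.21 ≈ 1.5757, c* = (1−0.52)·1.5757 ≈ 0.7563.
Maximizing c = f(k) − (n+δ)·k gives f'(k) = n+δ, i.e. 0.21·k^(0.21−1) = 0.094, so k_gold = (0.21/0.094)^(1/0.79) ≈ 2.7662.
y_gold = 2.7662^0.21 ≈ 1.2382, c_gold = y_gold − 0.094·k_gold ≈ 0.9782.
Gain: Δc = 0.9782 − 0.7563 ≈ 0.2219.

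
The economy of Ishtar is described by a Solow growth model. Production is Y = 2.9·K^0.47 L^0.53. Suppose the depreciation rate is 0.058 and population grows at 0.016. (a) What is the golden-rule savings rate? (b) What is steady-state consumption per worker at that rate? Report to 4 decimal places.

(a) s_gold = 0.4700; (b) c_gold ≈ 20.3564

n + δ = 0.016 + 0.058 = 0.074.
For Cobb-Douglas, s_gold equals capital's share: s_gold = 0.47.
At the golden rule the marginal product of capital equals n+δ: 0.47·2.9·k^(0.47−1) = 0.074. Solving, k_gold = (0.47·2.9/0.074)^(1/0.53) ≈ 243.9444.
y_gold = 2.9·243.9444^0.47 ≈ 38.4083; c_gold = (1−0.47)·y_gold ≈ 20.3564.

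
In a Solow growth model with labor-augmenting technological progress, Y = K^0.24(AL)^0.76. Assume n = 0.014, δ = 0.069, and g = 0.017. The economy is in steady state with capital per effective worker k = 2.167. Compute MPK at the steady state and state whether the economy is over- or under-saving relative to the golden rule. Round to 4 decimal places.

under-saving; MPK ≈ 0.1333

The effective depreciation rate is n + g + δ = 0.014 + 0.017 + 0.069 = 0.1.
MPK = 0.24·k^(0.24−1) = 0.24·2.167^(-0.76) ≈ 0.1333.
MPK > 0.1, so the economy is dynamically efficient (under-saving).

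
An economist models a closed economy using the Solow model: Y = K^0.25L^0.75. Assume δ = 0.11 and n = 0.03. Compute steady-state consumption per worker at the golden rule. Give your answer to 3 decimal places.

Break-even investment rate: n + δ = 0.03 + 0.11 = 0.14.
At the golden rule the marginal product of capital equals n+δ: 0.25·k^(0.25−1) = 0.14. Solving, k_gold = (0.25/0.14)^(1/0.75) ≈ 2.1665.
y_gold = 2.1665^0.25 ≈ 1.2132.
c_gold = y_gold − (n+δ)·k_gold = 1.2132 − 0.14·2.1665 ≈ 0.9099.

c_gold ≈ 0.910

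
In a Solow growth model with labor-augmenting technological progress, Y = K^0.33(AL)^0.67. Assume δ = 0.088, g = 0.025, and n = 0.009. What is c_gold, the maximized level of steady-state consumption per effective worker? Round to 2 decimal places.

c_gold ≈ 1.09

The effective depreciation rate is n + g + δ = 0.009 + 0.025 + 0.088 = 0.122.
Maximizing c = f(k) − (n+g+δ)·k gives f'(k) = n+g+δ, i.e. 0.33·k^(0.33−1) = 0.122, so k_gold = (0.33/0.122)^(1/0.67) ≈ 4.4158.
y_gold = 4.4158^0.33 ≈ 1.6325.
c_gold = y_gold − (n+g+δ)·k_gold = 1.6325 − 0.122·4.4158 ≈ 1.0938.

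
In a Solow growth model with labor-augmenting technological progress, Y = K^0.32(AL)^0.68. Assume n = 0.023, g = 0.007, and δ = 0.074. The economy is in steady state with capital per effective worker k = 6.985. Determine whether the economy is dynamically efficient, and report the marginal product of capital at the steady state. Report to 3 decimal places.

Capital per effective worker breaks even when investment replaces (n + g + δ)·k; here n + g + δ = 0.104.
MPK = 0.32·k^(0.32−1) = 0.32·6.985^(-0.68) ≈ 0.0853.
MPK < 0.104, so the economy is dynamically inefficient (over-saving).

dynamically inefficient; MPK ≈ 0.085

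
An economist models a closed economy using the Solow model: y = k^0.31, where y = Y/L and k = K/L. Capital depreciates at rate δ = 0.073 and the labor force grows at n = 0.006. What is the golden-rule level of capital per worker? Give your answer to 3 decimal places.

Break-even investment rate: n + δ = 0.006 + 0.073 = 0.079.
Golden rule sets MPK = n+δ: 0.31·k^(0.31−1) = 0.079, so k_gold = (0.31/0.079)^(1/0.69) ≈ 7.2525.

k_gold ≈ 7.252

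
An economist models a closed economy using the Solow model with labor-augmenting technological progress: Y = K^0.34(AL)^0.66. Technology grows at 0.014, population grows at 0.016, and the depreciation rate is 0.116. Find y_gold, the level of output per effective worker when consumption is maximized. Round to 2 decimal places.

The effective depreciation rate is n + g + δ = 0.016 + 0.014 + 0.116 = 0.146.
Maximizing c = f(k) − (n+g+δ)·k gives f'(k) = n+g+δ, i.e. 0.34·k^(0.34−1) = 0.146, so k_gold = (0.34/0.146)^(1/0.66) ≈ 3.5996.
Output: y_gold = k_gold^0.34 = 3.5996^0.34 ≈ 1.5457.

y_gold ≈ 1.55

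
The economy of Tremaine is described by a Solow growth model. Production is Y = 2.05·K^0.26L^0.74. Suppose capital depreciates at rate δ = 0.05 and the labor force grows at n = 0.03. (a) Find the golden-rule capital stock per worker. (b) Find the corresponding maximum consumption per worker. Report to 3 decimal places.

(a) k_gold ≈ 12.972; (b) c_gold ≈ 2.954

n + δ = 0.03 + 0.05 = 0.08.
Setting f'(k) = n+δ gives 0.26·2.05·k^(0.26−1) = 0.08, hence k_gold = (0.26·2.05/0.08)^(1/0.74) ≈ 12.9725.
y_gold = 2.05·12.9725^0.26 ≈ 3.9915; c_gold = y_gold − 0.08·k_gold ≈ 2.9537.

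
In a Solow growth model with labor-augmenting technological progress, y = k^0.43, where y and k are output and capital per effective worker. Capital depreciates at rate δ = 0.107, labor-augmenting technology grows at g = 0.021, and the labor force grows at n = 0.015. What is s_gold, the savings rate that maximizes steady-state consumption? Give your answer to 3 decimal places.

s_gold = 0.430

Break-even investment rate: n + g + δ = 0.015 + 0.021 + 0.107 = 0.143.
At the golden rule MPK = n+g+δ, and in any Cobb-Douglas steady state s = (n+g+δ)·k/y = MPK·k/y = capital's share 0.43.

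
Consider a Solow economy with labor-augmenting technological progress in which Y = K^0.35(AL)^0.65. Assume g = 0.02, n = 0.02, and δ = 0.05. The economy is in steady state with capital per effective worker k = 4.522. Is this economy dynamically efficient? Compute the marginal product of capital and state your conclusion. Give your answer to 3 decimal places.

dynamically efficient; MPK ≈ 0.131

n + g + δ = 0.02 + 0.02 + 0.05 = 0.09.
MPK = 0.35·k^(0.35−1) = 0.35·4.522^(-0.65) ≈ 0.1313.
MPK > 0.09, so the economy is dynamically efficient (under-saving).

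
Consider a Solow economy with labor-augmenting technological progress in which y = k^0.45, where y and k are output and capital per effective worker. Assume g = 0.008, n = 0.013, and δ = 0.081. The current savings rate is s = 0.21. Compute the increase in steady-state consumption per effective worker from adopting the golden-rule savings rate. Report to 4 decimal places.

n + g + δ = 0.013 + 0.008 + 0.081 = 0.102.
Current steady state (s = 0.21): k* = (0.21/0.102)^(1/0.55) ≈ 3.7172, y* = 3.7172^0.45 ≈ 1.8055, c* = (1−0.21)·1.8055 ≈ 1.4263.
At the golden rule the marginal product of capital equals n+g+δ: 0.45·k^(0.45−1) = 0.102. Solving, k_gold = (0.45/0.102)^(1/0.55) ≈ 14.8601.
y_gold = 14.8601^0.45 ≈ 3.3683, c_gold = y_gold − 0.102·k_gold ≈ 1.8526.
Gain: Δc = 1.8526 − 1.4263 ≈ 0.4262.

Δc ≈ 0.4262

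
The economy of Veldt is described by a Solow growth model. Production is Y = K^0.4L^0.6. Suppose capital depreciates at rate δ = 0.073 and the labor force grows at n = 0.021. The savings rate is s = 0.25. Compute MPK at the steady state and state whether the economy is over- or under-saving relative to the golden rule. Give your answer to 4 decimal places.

under-saving; MPK ≈ 0.1504

Capital per worker breaks even when investment replaces (n + δ)·k; here n + δ = 0.094.
Steady-state k*: s·k^0.4 = 0.094·k gives k* = (0.25/0.094)^(1/0.6) ≈ 5.1053.
MPK = 0.4·5.1053^(-0.6) ≈ 0.1504.
MPK > n+δ = 0.094, so the economy is dynamically efficient (under-saving).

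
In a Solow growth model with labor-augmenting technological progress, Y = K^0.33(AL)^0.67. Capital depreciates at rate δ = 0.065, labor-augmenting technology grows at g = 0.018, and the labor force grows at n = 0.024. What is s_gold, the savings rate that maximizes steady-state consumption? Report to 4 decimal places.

Break-even investment rate: n + g + δ = 0.024 + 0.018 + 0.065 = 0.107.
At the golden rule MPK = n+g+δ, and in any Cobb-Douglas steady state s = (n+g+δ)·k/y = MPK·k/y = capital's share 0.33.

s_gold = 0.3300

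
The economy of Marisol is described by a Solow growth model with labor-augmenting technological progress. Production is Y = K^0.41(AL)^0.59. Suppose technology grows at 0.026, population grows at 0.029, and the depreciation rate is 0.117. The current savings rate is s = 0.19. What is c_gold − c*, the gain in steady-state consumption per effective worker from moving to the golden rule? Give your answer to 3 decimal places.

Capital per effective worker breaks even when investment replaces (n + g + δ)·k; here n + g + δ = 0.172.
Current steady state (s = 0.19): k* = (0.19/0.172)^(1/0.59) ≈ 1.1838, y* = 1.1838^0.41 ≈ 1.0716, c* = (1−0.19)·1.0716 ≈ 0.8680.
Setting f'(k) = n+g+δ gives 0.41·k^(0.41−1) = 0.172, hence k_gold = (0.41/0.172)^(1/0.59) ≈ 4.3593.
y_gold = 4.3593^0.41 ≈ 1.8288, c_gold = y_gold − 0.172·k_gold ≈ 1.0790.
Gain: Δc = 1.0790 − 0.8680 ≈ 0.2110.

Δc ≈ 0.211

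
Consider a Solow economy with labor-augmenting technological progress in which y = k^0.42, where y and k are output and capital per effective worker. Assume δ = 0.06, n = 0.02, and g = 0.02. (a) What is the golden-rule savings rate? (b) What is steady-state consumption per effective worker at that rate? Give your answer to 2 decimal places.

Capital per effective worker breaks even when investment replaces (n + g + δ)·k; here n + g + δ = 0.1.
For Cobb-Douglas, s_gold equals capital's share: s_gold = 0.42.
Setting f'(k) = n+g+δ gives 0.42·k^(0.42−1) = 0.1, hence k_gold = (0.42/0.1)^(1/0.58) ≈ 11.8732.
y_gold = 11.8732^0.42 ≈ 2.8270; c_gold = (1−0.42)·y_gold ≈ 1.6396.

(a) s_gold = 0.42; (b) c_gold ≈ 1.64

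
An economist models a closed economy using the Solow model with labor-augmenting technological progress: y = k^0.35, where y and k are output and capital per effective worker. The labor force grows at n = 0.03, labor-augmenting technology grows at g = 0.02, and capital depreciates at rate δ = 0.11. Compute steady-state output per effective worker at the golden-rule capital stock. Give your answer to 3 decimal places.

Capital per effective worker breaks even when investment replaces (n + g + δ)·k; here n + g + δ = 0.16.
Maximizing c = f(k) − (n+g+δ)·k gives f'(k) = n+g+δ, i.e. 0.35·k^(0.35−1) = 0.16, so k_gold = (0.35/0.16)^(1/0.65) ≈ 3.3342.
Output: y_gold = k_gold^0.35 = 3.3342^0.35 ≈ 1.5242.

y_gold ≈ 1.524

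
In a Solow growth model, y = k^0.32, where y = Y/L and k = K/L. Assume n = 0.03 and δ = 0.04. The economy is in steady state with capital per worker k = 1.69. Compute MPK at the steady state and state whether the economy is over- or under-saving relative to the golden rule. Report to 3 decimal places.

under-saving; MPK ≈ 0.224

n + δ = 0.03 + 0.04 = 0.07.
MPK = 0.32·k^(0.32−1) = 0.32·1.69^(-0.68) ≈ 0.2240.
MPK > 0.07, so the economy is dynamically efficient (under-saving).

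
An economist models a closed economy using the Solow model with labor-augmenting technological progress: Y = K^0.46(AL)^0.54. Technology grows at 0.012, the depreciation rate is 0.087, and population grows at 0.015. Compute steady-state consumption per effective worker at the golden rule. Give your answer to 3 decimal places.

c_gold ≈ 1.772

The effective depreciation rate is n + g + δ = 0.015 + 0.012 + 0.087 = 0.114.
Maximizing c = f(k) − (n+g+δ)·k gives f'(k) = n+g+δ, i.e. 0.46·k^(0.46−1) = 0.114, so k_gold = (0.46/0.114)^(1/0.54) ≈ 13.2419.
y_gold = 13.2419^0.46 ≈ 3.2817.
c_gold = y_gold − (n+g+δ)·k_gold = 3.2817 − 0.114·13.2419 ≈ 1.7721.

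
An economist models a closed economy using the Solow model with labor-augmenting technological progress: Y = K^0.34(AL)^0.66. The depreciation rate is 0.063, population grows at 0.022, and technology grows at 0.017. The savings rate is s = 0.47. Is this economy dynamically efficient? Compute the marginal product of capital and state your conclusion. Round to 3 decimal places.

Capital per effective worker breaks even when investment replaces (n + g + δ)·k; here n + g + δ = 0.102.
Steady-state k*: s·k^0.34 = 0.102·k gives k* = (0.47/0.102)^(1/0.66) ≈ 10.1228.
MPK = 0.34·10.1228^(-0.66) ≈ 0.0738.
MPK < n+g+δ = 0.102, so the economy is dynamically inefficient (over-saving).

dynamically inefficient; MPK ≈ 0.074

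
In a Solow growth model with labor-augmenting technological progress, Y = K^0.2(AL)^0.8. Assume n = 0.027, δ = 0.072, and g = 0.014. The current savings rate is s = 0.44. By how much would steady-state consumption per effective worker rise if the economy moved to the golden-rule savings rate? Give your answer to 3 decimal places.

n + g + δ = 0.027 + 0.014 + 0.072 = 0.113.
Current steady state (s = 0.44): k* = (0.44/0.113)^(1/0.8) ≈ 5.4698, y* = 5.4698^0.2 ≈ 1.4047, c* = (1−0.44)·1.4047 ≈ 0.7867.
Setting f'(k) = n+g+δ gives 0.2·k^(0.2−1) = 0.113, hence k_gold = (0.2/0.113)^(1/0.8) ≈ 2.0415.
y_gold = 2.0415^0.2 ≈ 1.1534, c_gold = y_gold − 0.113·k_gold ≈ 0.9227.
Gain: Δc = 0.9227 − 0.7867 ≈ 0.1361.

Δc ≈ 0.136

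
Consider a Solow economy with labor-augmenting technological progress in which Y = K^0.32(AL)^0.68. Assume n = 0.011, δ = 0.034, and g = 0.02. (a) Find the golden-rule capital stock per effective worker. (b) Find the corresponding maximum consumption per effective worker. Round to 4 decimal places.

Capital per effective worker breaks even when investment replaces (n + g + δ)·k; here n + g + δ = 0.065.
At the golden rule the marginal product of capital equals n+g+δ: 0.32·k^(0.32−1) = 0.065. Solving, k_gold = (0.32/0.065)^(1/0.68) ≈ 10.4231.
y_gold = 10.4231^0.32 ≈ 2.1172; c_gold = y_gold − 0.065·k_gold ≈ 1.4397.

(a) k_gold ≈ 10.4231; (b) c_gold ≈ 1.4397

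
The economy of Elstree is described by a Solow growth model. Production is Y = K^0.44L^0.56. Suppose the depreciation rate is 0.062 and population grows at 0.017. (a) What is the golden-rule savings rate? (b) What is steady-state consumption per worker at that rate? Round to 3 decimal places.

n + δ = 0.017 + 0.062 = 0.079.
For Cobb-Douglas, s_gold equals capital's share: s_gold = 0.44.
At the golden rule the marginal product of capital equals n+δ: 0.44·k^(0.44−1) = 0.079. Solving, k_gold = (0.44/0.079)^(1/0.56) ≈ 21.4700.
y_gold = 21.4700^0.44 ≈ 3.8548; c_gold = (1−0.44)·y_gold ≈ 2.1587.

(a) s_gold = 0.440; (b) c_gold ≈ 2.159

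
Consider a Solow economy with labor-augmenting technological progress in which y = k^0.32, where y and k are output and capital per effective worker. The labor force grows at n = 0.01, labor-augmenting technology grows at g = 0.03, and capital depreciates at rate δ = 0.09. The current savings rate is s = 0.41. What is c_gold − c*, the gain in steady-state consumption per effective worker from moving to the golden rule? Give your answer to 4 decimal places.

Δc ≈ 0.0260

Break-even investment rate: n + g + δ = 0.01 + 0.03 + 0.09 = 0.13.
Current steady state (s = 0.41): k* = (0.41/0.13)^(1/0.68) ≈ 5.4149, y* = 5.4149^0.32 ≈ 1.7169, c* = (1−0.41)·1.7169 ≈ 1.0130.
Golden rule sets MPK = n+g+δ: 0.32·k^(0.32−1) = 0.13, so k_gold = (0.32/0.13)^(1/0.68) ≈ 3.7610.
y_gold = 3.7610^0.32 ≈ 1.5279, c_gold = y_gold − 0.13·k_gold ≈ 1.0390.
Gain: Δc = 1.0390 − 1.0130 ≈ 0.0260.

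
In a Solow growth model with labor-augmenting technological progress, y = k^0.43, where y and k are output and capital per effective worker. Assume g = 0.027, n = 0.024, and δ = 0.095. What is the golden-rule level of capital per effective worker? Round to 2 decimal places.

k_gold ≈ 6.65

Break-even investment rate: n + g + δ = 0.024 + 0.027 + 0.095 = 0.146.
Setting f'(k) = n+g+δ gives 0.43·k^(0.43−1) = 0.146, hence k_gold = (0.43/0.146)^(1/0.57) ≈ 6.6529.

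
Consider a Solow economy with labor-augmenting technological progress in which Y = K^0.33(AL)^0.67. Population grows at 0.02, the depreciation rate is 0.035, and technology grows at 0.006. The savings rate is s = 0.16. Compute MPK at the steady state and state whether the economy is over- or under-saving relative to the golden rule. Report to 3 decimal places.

n + g + δ = 0.02 + 0.006 + 0.035 = 0.061.
Steady-state k*: s·k^0.33 = 0.061·k gives k* = (0.16/0.061)^(1/0.67) ≈ 4.2175.
MPK = 0.33·4.2175^(-0.67) ≈ 0.1258.
MPK > n+g+δ = 0.061, so the economy is dynamically efficient (under-saving).

under-saving; MPK ≈ 0.126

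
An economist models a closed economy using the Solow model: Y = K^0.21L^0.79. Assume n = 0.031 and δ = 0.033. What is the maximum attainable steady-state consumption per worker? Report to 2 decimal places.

c_gold ≈ 1.08

Break-even investment rate: n + δ = 0.031 + 0.033 = 0.064.
Setting f'(k) = n+δ gives 0.21·k^(0.21−1) = 0.064, hence k_gold = (0.21/0.064)^(1/0.79) ≈ 4.5000.
y_gold = 4.5000^0.21 ≈ 1.3714.
c_gold = y_gold − (n+δ)·k_gold = 1.3714 − 0.064·4.5000 ≈ 1.0834.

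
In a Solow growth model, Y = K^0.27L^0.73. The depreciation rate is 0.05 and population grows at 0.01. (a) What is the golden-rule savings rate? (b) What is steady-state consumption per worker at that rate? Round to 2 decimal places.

(a) s_gold = 0.27; (b) c_gold ≈ 1.27

Capital per worker breaks even when investment replaces (n + δ)·k; here n + δ = 0.06.
For Cobb-Douglas, s_gold equals capital's share: s_gold = 0.27.
Golden rule sets MPK = n+δ: 0.27·k^(0.27−1) = 0.06, so k_gold = (0.27/0.06)^(1/0.73) ≈ 7.8490.
y_gold = 7.8490^0.27 ≈ 1.7442; c_gold = (1−0.27)·y_gold ≈ 1.2733.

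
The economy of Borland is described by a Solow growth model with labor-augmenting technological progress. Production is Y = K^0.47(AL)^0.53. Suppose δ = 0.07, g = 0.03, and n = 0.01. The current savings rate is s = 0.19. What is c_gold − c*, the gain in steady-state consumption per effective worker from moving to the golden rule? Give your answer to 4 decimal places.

Capital per effective worker breaks even when investment replaces (n + g + δ)·k; here n + g + δ = 0.11.
Current steady state (s = 0.19): k* = (0.19/0.11)^(1/0.53) ≈ 2.8045, y* = 2.8045^0.47 ≈ 1.6236, c* = (1−0.19)·1.6236 ≈ 1.3151.
At the golden rule the marginal product of capital equals n+g+δ: 0.47·k^(0.47−1) = 0.11. Solving, k_gold = (0.47/0.11)^(1/0.53) ≈ 15.4885.
y_gold = 15.4885^0.47 ≈ 3.6250, c_gold = y_gold − 0.11·k_gold ≈ 1.9212.
Gain: Δc = 1.9212 − 1.3151 ≈ 0.6061.

Δc ≈ 0.6061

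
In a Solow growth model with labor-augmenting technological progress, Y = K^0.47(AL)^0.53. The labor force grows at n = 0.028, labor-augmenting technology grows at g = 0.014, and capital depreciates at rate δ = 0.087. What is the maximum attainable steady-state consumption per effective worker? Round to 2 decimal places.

Break-even investment rate: n + g + δ = 0.028 + 0.014 + 0.087 = 0.129.
At the golden rule the marginal product of capital equals n+g+δ: 0.47·k^(0.47−1) = 0.129. Solving, k_gold = (0.47/0.129)^(1/0.53) ≈ 11.4670.
y_gold = 11.4670^0.47 ≈ 3.1473.
c_gold = y_gold − (n+g+δ)·k_gold = 3.1473 − 0.129·11.4670 ≈ 1.6681.

c_gold ≈ 1.67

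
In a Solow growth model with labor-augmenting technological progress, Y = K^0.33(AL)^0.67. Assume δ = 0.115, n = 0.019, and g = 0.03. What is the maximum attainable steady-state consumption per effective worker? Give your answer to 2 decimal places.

c_gold ≈ 0.95

Break-even investment rate: n + g + δ = 0.019 + 0.03 + 0.115 = 0.164.
Maximizing c = f(k) − (n+g+δ)·k gives f'(k) = n+g+δ, i.e. 0.33·k^(0.33−1) = 0.164, so k_gold = (0.33/0.164)^(1/0.67) ≈ 2.8395.
y_gold = 2.8395^0.33 ≈ 1.4111.
c_gold = y_gold − (n+g+δ)·k_gold = 1.4111 − 0.164·2.8395 ≈ 0.9455.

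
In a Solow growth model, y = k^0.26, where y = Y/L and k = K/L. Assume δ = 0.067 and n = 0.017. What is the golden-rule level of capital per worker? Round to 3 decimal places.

The effective depreciation rate is n + δ = 0.017 + 0.067 = 0.084.
Maximizing c = f(k) − (n+δ)·k gives f'(k) = n+δ, i.e. 0.26·k^(0.26−1) = 0.084, so k_gold = (0.26/0.084)^(1/0.74) ≈ 4.6036.

k_gold ≈ 4.604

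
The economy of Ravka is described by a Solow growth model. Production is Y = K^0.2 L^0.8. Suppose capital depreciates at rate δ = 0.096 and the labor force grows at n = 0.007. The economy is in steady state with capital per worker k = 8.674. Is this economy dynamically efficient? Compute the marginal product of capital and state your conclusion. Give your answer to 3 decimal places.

dynamically inefficient; MPK ≈ 0.036

Capital per worker breaks even when investment replaces (n + δ)·k; here n + δ = 0.103.
MPK = 0.2·k^(0.2−1) = 0.2·8.674^(-0.8) ≈ 0.0355.
MPK < 0.103, so the economy is dynamically inefficient (over-saving).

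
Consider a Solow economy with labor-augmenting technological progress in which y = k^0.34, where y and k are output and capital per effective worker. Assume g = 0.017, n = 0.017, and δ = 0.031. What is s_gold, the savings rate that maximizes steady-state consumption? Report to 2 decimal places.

Capital per effective worker breaks even when investment replaces (n + g + δ)·k; here n + g + δ = 0.065.
At the golden rule MPK = n+g+δ, and in any Cobb-Douglas steady state s = (n+g+δ)·k/y = MPK·k/y = capital's share 0.34.

s_gold = 0.34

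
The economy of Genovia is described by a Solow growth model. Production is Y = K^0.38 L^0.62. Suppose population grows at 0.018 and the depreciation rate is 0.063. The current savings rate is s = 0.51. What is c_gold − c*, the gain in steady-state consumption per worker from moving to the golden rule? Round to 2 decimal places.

Δc ≈ 0.09

Break-even investment rate: n + δ = 0.018 + 0.063 = 0.081.
Current steady state (s = 0.51): k* = (0.51/0.081)^(1/0.62) ≈ 19.4467, y* = 19.4467^0.38 ≈ 3.0886, c* = (1−0.51)·3.0886 ≈ 1.5134.
Setting f'(k) = n+δ gives 0.38·k^(0.38−1) = 0.081, hence k_gold = (0.38/0.081)^(1/0.62) ≈ 12.0987.
y_gold = 12.0987^0.38 ≈ 2.5789, c_gold = y_gold − 0.081·k_gold ≈ 1.5989.
Gain: Δc = 1.5989 − 1.5134 ≈ 0.0855.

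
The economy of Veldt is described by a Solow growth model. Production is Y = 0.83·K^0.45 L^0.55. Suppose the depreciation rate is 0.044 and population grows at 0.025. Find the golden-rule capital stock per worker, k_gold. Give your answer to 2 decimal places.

k_gold ≈ 21.55

Break-even investment rate: n + δ = 0.025 + 0.044 = 0.069.
Setting f'(k) = n+δ gives 0.45·0.83·k^(0.45−1) = 0.069, hence k_gold = (0.45·0.83/0.069)^(1/0.55) ≈ 21.5541.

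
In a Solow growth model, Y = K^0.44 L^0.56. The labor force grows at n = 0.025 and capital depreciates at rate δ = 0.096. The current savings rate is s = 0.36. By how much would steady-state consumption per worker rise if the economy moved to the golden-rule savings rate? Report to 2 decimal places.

Δc ≈ 0.04

Capital per worker breaks even when investment replaces (n + δ)·k; here n + δ = 0.121.
Current steady state (s = 0.36): k* = (0.36/0.121)^(1/0.56) ≈ 7.0076, y* = 7.0076^0.44 ≈ 2.3553, c* = (1−0.36)·2.3553 ≈ 1.5074.
Setting f'(k) = n+δ gives 0.44·k^(0.44−1) = 0.121, hence k_gold = (0.44/0.121)^(1/0.56) ≈ 10.0275.
y_gold = 10.0275^0.44 ≈ 2.7576, c_gold = y_gold − 0.121·k_gold ≈ 1.5442.
Gain: Δc = 1.5442 − 1.5074 ≈ 0.0368.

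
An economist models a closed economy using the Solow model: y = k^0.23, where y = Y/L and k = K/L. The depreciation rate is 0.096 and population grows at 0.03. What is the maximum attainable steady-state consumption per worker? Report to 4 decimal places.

c_gold ≈ 0.9216

Break-even investment rate: n + δ = 0.03 + 0.096 = 0.126.
Golden rule sets MPK = n+δ: 0.23·k^(0.23−1) = 0.126, so k_gold = (0.23/0.126)^(1/0.77) ≈ 2.1849.
y_gold = 2.1849^0.23 ≈ 1.1969.
c_gold = y_gold − (n+δ)·k_gold = 1.1969 − 0.126·2.1849 ≈ 0.9216.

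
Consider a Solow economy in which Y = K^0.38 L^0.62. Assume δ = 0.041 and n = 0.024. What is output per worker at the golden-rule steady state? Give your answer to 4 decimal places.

Capital per worker breaks even when investment replaces (n + δ)·k; here n + δ = 0.065.
At the golden rule the marginal product of capital equals n+δ: 0.38·k^(0.38−1) = 0.065. Solving, k_gold = (0.38/0.065)^(1/0.62) ≈ 17.2539.
Output: y_gold = k_gold^0.38 = 17.2539^0.38 ≈ 2.9513.

y_gold ≈ 2.9513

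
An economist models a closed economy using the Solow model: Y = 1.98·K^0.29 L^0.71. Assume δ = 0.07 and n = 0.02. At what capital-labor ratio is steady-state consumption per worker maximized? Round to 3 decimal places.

k_gold ≈ 13.600

n + δ = 0.02 + 0.07 = 0.09.
Setting f'(k) = n+δ gives 0.29·1.98·k^(0.29−1) = 0.09, hence k_gold = (0.29·1.98/0.09)^(1/0.71) ≈ 13.6004.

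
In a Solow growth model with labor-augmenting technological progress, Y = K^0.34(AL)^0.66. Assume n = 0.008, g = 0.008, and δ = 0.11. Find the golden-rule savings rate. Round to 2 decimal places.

Capital per effective worker breaks even when investment replaces (n + g + δ)·k; here n + g + δ = 0.126.
At the golden rule MPK = n+g+δ, and in any Cobb-Douglas steady state s = (n+g+δ)·k/y = MPK·k/y = capital's share 0.34.

s_gold = 0.34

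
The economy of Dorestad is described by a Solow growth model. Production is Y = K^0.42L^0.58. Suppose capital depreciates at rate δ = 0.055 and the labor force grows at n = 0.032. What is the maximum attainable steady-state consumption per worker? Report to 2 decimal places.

c_gold ≈ 1.81

n + δ = 0.032 + 0.055 = 0.087.
Golden rule sets MPK = n+δ: 0.42·k^(0.42−1) = 0.087, so k_gold = (0.42/0.087)^(1/0.58) ≈ 15.0954.
y_gold = 15.0954^0.42 ≈ 3.1269.
c_gold = y_gold − (n+δ)·k_gold = 3.1269 − 0.087·15.0954 ≈ 1.8136.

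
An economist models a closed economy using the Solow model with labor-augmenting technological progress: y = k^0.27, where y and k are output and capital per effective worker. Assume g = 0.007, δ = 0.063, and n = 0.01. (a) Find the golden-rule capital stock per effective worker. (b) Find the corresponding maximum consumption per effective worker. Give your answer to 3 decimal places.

n + g + δ = 0.01 + 0.007 + 0.063 = 0.08.
Golden rule sets MPK = n+g+δ: 0.27·k^(0.27−1) = 0.08, so k_gold = (0.27/0.08)^(1/0.73) ≈ 5.2925.
y_gold = 5.2925^0.27 ≈ 1.5682; c_gold = y_gold − 0.08·k_gold ≈ 1.1448.

(a) k_gold ≈ 5.293; (b) c_gold ≈ 1.145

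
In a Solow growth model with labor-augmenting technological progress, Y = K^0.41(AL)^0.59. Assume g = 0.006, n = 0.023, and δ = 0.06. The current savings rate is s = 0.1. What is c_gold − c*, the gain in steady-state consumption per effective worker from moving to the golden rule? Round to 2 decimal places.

Break-even investment rate: n + g + δ = 0.023 + 0.006 + 0.06 = 0.089.
Current steady state (s = 0.1): k* = (0.1/0.089)^(1/0.59) ≈ 1.2184, y* = 1.2184^0.41 ≈ 1.0844, c* = (1−0.1)·1.0844 ≈ 0.9759.
At the golden rule the marginal product of capital equals n+g+δ: 0.41·k^(0.41−1) = 0.089. Solving, k_gold = (0.41/0.089)^(1/0.59) ≈ 13.3167.
y_gold = 13.3167^0.41 ≈ 2.8907, c_gold = y_gold − 0.089·k_gold ≈ 1.7055.
Gain: Δc = 1.7055 − 0.9759 ≈ 0.7296.

Δc ≈ 0.73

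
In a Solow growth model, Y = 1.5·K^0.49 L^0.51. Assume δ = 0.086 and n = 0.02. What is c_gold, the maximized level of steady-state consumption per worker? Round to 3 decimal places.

c_gold ≈ 4.917

Break-even investment rate: n + δ = 0.02 + 0.086 = 0.106.
Setting f'(k) = n+δ gives 0.49·1.5·k^(0.49−1) = 0.106, hence k_gold = (0.49·1.5/0.106)^(1/0.51) ≈ 44.5639.
y_gold = 1.5·44.5639^0.49 ≈ 9.6404.
c_gold = y_gold − (n+δ)·k_gold = 9.6404 − 0.106·44.5639 ≈ 4.9166.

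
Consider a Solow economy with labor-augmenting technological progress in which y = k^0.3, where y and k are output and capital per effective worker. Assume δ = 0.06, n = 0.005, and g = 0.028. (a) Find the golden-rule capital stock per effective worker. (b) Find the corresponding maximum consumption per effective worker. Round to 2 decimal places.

Capital per effective worker breaks even when investment replaces (n + g + δ)·k; here n + g + δ = 0.093.
Maximizing c = f(k) − (n+g+δ)·k gives f'(k) = n+g+δ, i.e. 0.3·k^(0.3−1) = 0.093, so k_gold = (0.3/0.093)^(1/0.7) ≈ 5.3288.
y_gold = 5.3288^0.3 ≈ 1.6519; c_gold = y_gold − 0.093·k_gold ≈ 1.1563.

(a) k_gold ≈ 5.33; (b) c_gold ≈ 1.16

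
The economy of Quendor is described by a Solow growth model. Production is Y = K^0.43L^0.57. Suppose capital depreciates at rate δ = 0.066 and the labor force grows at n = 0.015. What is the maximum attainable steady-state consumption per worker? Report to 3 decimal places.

Capital per worker breaks even when investment replaces (n + δ)·k; here n + δ = 0.081.
Setting f'(k) = n+δ gives 0.43·k^(0.43−1) = 0.081, hence k_gold = (0.43/0.081)^(1/0.57) ≈ 18.7025.
y_gold = 18.7025^0.43 ≈ 3.5230.
c_gold = y_gold − (n+δ)·k_gold = 3.5230 − 0.081·18.7025 ≈ 2.0081.

c_gold ≈ 2.008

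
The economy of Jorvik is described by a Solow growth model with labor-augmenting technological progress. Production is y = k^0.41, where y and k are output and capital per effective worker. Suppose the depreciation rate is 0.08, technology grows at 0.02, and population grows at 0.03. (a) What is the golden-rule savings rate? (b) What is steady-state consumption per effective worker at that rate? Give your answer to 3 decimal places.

(a) s_gold = 0.410; (b) c_gold ≈ 1.311

Capital per effective worker breaks even when investment replaces (n + g + δ)·k; here n + g + δ = 0.13.
For Cobb-Douglas, s_gold equals capital's share: s_gold = 0.41.
Setting f'(k) = n+g+δ gives 0.41·k^(0.41−1) = 0.13, hence k_gold = (0.41/0.13)^(1/0.59) ≈ 7.0064.
y_gold = 7.0064^0.41 ≈ 2.2215; c_gold = (1−0.41)·y_gold ≈ 1.3107.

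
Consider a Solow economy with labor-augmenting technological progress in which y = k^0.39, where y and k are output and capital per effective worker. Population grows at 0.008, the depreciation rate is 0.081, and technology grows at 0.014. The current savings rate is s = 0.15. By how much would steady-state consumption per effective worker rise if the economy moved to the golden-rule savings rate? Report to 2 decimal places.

Break-even investment rate: n + g + δ = 0.008 + 0.014 + 0.081 = 0.103.
Current steady state (s = 0.15): k* = (0.15/0.103)^(1/0.61) ≈ 1.8520, y* = 1.8520^0.39 ≈ 1.2717, c* = (1−0.15)·1.2717 ≈ 1.0809.
Setting f'(k) = n+g+δ gives 0.39·k^(0.39−1) = 0.103, hence k_gold = (0.39/0.103)^(1/0.61) ≈ 8.8698.
y_gold = 8.8698^0.39 ≈ 2.3425, c_gold = y_gold − 0.103·k_gold ≈ 1.4289.
Gain: Δc = 1.4289 − 1.0809 ≈ 0.3480.

Δc ≈ 0.35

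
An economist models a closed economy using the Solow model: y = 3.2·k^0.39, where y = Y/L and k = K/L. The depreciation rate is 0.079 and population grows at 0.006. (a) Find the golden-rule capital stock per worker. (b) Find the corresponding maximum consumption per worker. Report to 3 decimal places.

(a) k_gold ≈ 81.805; (b) c_gold ≈ 10.876

Break-even investment rate: n + δ = 0.006 + 0.079 = 0.085.
Maximizing c = f(k) − (n+δ)·k gives f'(k) = n+δ, i.e. 0.39·3.2·k^(0.39−1) = 0.085, so k_gold = (0.39·3.2/0.085)^(1/0.61) ≈ 81.8050.
y_gold = 3.2·81.8050^0.39 ≈ 17.8293; c_gold = y_gold − 0.085·k_gold ≈ 10.8759.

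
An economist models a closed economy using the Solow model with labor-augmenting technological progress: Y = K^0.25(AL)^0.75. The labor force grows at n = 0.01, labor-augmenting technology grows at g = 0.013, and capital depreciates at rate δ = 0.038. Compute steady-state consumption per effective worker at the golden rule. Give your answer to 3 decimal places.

The effective depreciation rate is n + g + δ = 0.01 + 0.013 + 0.038 = 0.061.
Golden rule sets MPK = n+g+δ: 0.25·k^(0.25−1) = 0.061, so k_gold = (0.25/0.061)^(1/0.75) ≈ 6.5586.
y_gold = 6.5586^0.25 ≈ 1.6003.
c_gold = y_gold − (n+g+δ)·k_gold = 1.6003 − 0.061·6.5586 ≈ 1.2002.

c_gold ≈ 1.200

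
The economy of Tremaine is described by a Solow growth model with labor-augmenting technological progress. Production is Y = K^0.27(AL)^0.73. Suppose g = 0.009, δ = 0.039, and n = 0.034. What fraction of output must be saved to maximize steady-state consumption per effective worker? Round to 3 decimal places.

Break-even investment rate: n + g + δ = 0.034 + 0.009 + 0.039 = 0.082.
At the golden rule MPK = n+g+δ, and in any Cobb-Douglas steady state s = (n+g+δ)·k/y = MPK·k/y = capital's share 0.27.

s_gold = 0.270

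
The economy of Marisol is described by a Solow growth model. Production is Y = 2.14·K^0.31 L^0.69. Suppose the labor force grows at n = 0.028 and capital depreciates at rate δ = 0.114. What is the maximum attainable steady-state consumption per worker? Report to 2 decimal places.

c_gold ≈ 2.95

Break-even investment rate: n + δ = 0.028 + 0.114 = 0.142.
At the golden rule the marginal product of capital equals n+δ: 0.31·2.14·k^(0.31−1) = 0.142. Solving, k_gold = (0.31·2.14/0.142)^(1/0.69) ≈ 9.3384.
y_gold = 2.14·9.3384^0.31 ≈ 4.2776.
c_gold = y_gold − (n+δ)·k_gold = 4.2776 − 0.142·9.3384 ≈ 2.9515.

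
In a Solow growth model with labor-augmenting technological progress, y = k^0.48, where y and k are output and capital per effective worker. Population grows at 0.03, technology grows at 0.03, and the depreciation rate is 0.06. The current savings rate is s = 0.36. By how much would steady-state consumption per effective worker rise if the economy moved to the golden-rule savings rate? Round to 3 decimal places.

n + g + δ = 0.03 + 0.03 + 0.06 = 0.12.
Current steady state (s = 0.36): k* = (0.36/0.12)^(1/0.52) ≈ 8.2707, y* = 8.2707^0.48 ≈ 2.7569, c* = (1−0.36)·2.7569 ≈ 1.7644.
At the golden rule the marginal product of capital equals n+g+δ: 0.48·k^(0.48−1) = 0.12. Solving, k_gold = (0.48/0.12)^(1/0.52) ≈ 14.3816.
y_gold = 14.3816^0.48 ≈ 3.5954, c_gold = y_gold − 0.12·k_gold ≈ 1.8696.
Gain: Δc = 1.8696 − 1.7644 ≈ 0.1052.

Δc ≈ 0.105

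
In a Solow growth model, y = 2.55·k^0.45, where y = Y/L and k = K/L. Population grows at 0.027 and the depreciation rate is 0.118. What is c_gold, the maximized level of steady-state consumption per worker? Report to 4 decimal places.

n + δ = 0.027 + 0.118 = 0.145.
At the golden rule the marginal product of capital equals n+δ: 0.45·2.55·k^(0.45−1) = 0.145. Solving, k_gold = (0.45·2.55/0.145)^(1/0.55) ≈ 42.9959.
y_gold = 2.55·42.9959^0.45 ≈ 13.8542.
c_gold = y_gold − (n+δ)·k_gold = 13.8542 − 0.145·42.9959 ≈ 7.6198.

c_gold ≈ 7.6198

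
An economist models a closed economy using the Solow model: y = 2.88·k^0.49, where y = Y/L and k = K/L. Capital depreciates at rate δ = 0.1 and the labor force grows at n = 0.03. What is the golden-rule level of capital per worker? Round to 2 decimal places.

n + δ = 0.03 + 0.1 = 0.13.
Setting f'(k) = n+δ gives 0.49·2.88·k^(0.49−1) = 0.13, hence k_gold = (0.49·2.88/0.13)^(1/0.51) ≈ 107.3191.

k_gold ≈ 107.32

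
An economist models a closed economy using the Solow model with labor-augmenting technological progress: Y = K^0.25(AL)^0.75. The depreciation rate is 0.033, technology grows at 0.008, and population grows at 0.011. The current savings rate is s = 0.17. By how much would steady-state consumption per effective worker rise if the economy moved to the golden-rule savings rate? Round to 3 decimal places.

Δc ≈ 0.034

Break-even investment rate: n + g + δ = 0.011 + 0.008 + 0.033 = 0.052.
Current steady state (s = 0.17): k* = (0.17/0.052)^(1/0.75) ≈ 4.8521, y* = 4.8521^0.25 ≈ 1.4842, c* = (1−0.17)·1.4842 ≈ 1.2319.
Setting f'(k) = n+g+δ gives 0.25·k^(0.25−1) = 0.052, hence k_gold = (0.25/0.052)^(1/0.75) ≈ 8.1143.
y_gold = 8.1143^0.25 ≈ 1.6878, c_gold = y_gold − 0.052·k_gold ≈ 1.2658.
Gain: Δc = 1.2658 − 1.2319 ≈ 0.0340.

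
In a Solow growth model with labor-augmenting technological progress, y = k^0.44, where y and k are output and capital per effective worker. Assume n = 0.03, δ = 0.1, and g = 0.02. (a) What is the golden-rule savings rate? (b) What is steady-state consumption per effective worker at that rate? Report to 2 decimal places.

The effective depreciation rate is n + g + δ = 0.03 + 0.02 + 0.1 = 0.15.
For Cobb-Douglas, s_gold equals capital's share: s_gold = 0.44.
Maximizing c = f(k) − (n+g+δ)·k gives f'(k) = n+g+δ, i.e. 0.44·k^(0.44−1) = 0.15, so k_gold = (0.44/0.15)^(1/0.56) ≈ 6.8324.
y_gold = 6.8324^0.44 ≈ 2.3292; c_gold = (1−0.44)·y_gold ≈ 1.3044.

(a) s_gold = 0.44; (b) c_gold ≈ 1.30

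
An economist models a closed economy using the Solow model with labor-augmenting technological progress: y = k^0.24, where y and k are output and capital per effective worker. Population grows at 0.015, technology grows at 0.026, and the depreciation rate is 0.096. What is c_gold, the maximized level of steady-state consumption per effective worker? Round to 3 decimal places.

Break-even investment rate: n + g + δ = 0.015 + 0.026 + 0.096 = 0.137.
Maximizing c = f(k) − (n+g+δ)·k gives f'(k) = n+g+δ, i.e. 0.24·k^(0.24−1) = 0.137, so k_gold = (0.24/0.137)^(1/0.76) ≈ 2.0911.
y_gold = 2.0911^0.24 ≈ 1.1937.
c_gold = y_gold − (n+g+δ)·k_gold = 1.1937 − 0.137·2.0911 ≈ 0.9072.

c_gold ≈ 0.907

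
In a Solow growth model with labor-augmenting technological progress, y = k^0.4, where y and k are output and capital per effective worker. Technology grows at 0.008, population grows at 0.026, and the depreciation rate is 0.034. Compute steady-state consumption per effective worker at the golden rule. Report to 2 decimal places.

c_gold ≈ 1.96

Break-even investment rate: n + g + δ = 0.026 + 0.008 + 0.034 = 0.068.
Golden rule sets MPK = n+g+δ: 0.4·k^(0.4−1) = 0.068, so k_gold = (0.4/0.068)^(1/0.6) ≈ 19.1684.
y_gold = 19.1684^0.4 ≈ 3.2586.
c_gold = y_gold − (n+g+δ)·k_gold = 3.2586 − 0.068·19.1684 ≈ 1.9552.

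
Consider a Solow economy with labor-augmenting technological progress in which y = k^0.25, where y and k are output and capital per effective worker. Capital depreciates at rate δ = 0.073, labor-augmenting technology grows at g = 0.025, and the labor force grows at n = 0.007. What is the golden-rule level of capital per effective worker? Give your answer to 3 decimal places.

k_gold ≈ 3.179

Break-even investment rate: n + g + δ = 0.007 + 0.025 + 0.073 = 0.105.
Maximizing c = f(k) − (n+g+δ)·k gives f'(k) = n+g+δ, i.e. 0.25·k^(0.25−1) = 0.105, so k_gold = (0.25/0.105)^(1/0.75) ≈ 3.1793.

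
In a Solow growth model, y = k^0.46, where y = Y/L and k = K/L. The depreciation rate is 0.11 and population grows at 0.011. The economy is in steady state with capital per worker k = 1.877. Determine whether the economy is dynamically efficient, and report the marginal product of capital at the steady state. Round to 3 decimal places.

dynamically efficient; MPK ≈ 0.327

The effective depreciation rate is n + δ = 0.011 + 0.11 = 0.121.
MPK = 0.46·k^(0.46−1) = 0.46·1.877^(-0.54) ≈ 0.3274.
MPK > 0.121, so the economy is dynamically efficient (under-saving).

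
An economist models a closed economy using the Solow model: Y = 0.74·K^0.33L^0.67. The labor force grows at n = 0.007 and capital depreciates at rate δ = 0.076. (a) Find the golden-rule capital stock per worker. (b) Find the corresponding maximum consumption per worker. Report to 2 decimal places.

Break-even investment rate: n + δ = 0.007 + 0.076 = 0.083.
Maximizing c = f(k) − (n+δ)·k gives f'(k) = n+δ, i.e. 0.33·0.74·k^(0.33−1) = 0.083, so k_gold = (0.33·0.74/0.083)^(1/0.67) ≈ 5.0061.
y_gold = 0.74·5.0061^0.33 ≈ 1.2591; c_gold = y_gold − 0.083·k_gold ≈ 0.8436.

(a) k_gold ≈ 5.01; (b) c_gold ≈ 0.84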